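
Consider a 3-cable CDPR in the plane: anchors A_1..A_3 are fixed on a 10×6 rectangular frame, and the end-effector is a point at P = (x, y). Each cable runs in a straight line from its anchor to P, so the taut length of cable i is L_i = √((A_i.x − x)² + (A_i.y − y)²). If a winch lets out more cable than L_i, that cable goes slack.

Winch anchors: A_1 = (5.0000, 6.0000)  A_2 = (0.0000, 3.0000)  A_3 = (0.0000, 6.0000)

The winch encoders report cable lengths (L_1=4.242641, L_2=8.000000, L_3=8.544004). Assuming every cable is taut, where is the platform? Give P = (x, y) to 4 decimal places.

(8.0000, 3.0000)

expand ‖A_i−P‖²=L_i² and subtract eq 1 (c_i ≔ ‖A_i‖²−L_i²)
c_1 = 25.0000+36.0000−18.0000 = 43.0000
eq1−eq2 → [10.0000  6.0000]·P = 98.0000
eq1−eq3 → [10.0000  0.0000]·P = 80.0000
2×2 solve → P = (8.0000, 3.0000)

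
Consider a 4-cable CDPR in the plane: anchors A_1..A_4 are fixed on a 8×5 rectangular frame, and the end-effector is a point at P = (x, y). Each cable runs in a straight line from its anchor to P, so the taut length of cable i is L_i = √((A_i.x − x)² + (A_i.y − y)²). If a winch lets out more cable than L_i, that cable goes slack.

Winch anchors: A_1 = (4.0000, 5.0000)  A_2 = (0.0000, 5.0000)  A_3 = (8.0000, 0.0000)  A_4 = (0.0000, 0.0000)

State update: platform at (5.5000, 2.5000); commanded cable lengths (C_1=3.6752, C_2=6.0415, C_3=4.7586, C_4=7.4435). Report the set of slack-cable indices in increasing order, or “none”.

1, 3, 4

i=1: geometric 2.9155 vs commanded 3.6752 ⇒ slack
i=2: geometric 6.0415 vs commanded 6.0415 ⇒ taut
i=3: geometric 3.5355 vs commanded 4.7586 ⇒ slack
i=4: geometric 6.0415 vs commanded 7.4435 ⇒ slack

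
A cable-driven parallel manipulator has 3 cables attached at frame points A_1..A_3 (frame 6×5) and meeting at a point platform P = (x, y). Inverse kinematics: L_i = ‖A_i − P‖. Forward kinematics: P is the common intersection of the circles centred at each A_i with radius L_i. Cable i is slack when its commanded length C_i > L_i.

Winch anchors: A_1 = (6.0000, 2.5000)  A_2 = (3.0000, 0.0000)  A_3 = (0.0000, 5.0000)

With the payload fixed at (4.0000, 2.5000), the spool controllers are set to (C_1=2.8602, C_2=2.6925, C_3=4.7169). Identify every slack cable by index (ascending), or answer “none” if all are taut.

1

i=1: geometric 2.0000 vs commanded 2.8602 ⇒ slack
i=2: geometric 2.6926 vs commanded 2.6925 ⇒ taut
i=3: geometric 4.7170 vs commanded 4.7169 ⇒ taut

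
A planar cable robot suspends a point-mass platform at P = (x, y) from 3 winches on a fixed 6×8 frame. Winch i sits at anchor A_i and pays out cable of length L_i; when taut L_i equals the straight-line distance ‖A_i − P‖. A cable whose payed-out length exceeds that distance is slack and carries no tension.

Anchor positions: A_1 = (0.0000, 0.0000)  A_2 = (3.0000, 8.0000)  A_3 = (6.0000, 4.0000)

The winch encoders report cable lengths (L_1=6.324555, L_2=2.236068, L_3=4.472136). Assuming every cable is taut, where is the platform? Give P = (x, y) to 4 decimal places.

expand ‖A_i−P‖²=L_i² and subtract eq 1 (c_i ≔ ‖A_i‖²−L_i²)
c_1 = 0.0000+0.0000−40.0000 = -40.0000
eq1−eq2 → [-6.0000  -16.0000]·P = -108.0000
eq1−eq3 → [-12.0000  -8.0000]·P = -72.0000
2×2 solve → P = (2.0000, 6.0000)

(2.0000, 6.0000)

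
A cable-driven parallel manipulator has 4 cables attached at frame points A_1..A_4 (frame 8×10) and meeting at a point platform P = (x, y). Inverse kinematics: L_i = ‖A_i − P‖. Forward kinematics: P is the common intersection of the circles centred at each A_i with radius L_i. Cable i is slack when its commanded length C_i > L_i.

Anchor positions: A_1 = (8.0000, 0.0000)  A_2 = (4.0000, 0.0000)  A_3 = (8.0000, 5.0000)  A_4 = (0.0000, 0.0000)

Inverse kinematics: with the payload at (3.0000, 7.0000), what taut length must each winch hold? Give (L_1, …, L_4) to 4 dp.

(8.6023, 7.0711, 5.3852, 7.6158)

L_1 = √((8.0000−3.0000)² + (0.0000−7.0000)²) = 8.6023
L_2 = √((4.0000−3.0000)² + (0.0000−7.0000)²) = 7.0711
L_3 = √((8.0000−3.0000)² + (5.0000−7.0000)²) = 5.3852
L_4 = √((0.0000−3.0000)² + (0.0000−7.0000)²) = 7.6158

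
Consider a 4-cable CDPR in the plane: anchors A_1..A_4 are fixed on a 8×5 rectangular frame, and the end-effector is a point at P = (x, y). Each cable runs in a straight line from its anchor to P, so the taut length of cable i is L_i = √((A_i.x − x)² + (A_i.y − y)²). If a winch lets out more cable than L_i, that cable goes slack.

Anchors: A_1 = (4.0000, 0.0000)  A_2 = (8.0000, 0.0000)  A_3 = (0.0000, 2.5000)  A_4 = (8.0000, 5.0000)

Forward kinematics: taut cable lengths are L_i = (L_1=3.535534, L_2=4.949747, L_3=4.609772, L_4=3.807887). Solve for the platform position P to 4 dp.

each cable: (A_i−P)·(A_i−P) = L_i²; let q_i = ‖A_i‖²−L_i²
q_1 = 16.0000+0.0000−12.5000 = 3.5000
row 1: -8.0000x + 0.0000y = -36.0000  (q_2=39.5000)
row 2: 8.0000x − 5.0000y = 18.5000  (q_3=-15.0000)
row 3: -8.0000x − 10.0000y = -71.0000  (q_4=74.5000)
Cramer on rows 1–2 → x = 4.5000, y = 3.5000
check cable 4: ‖A_4−P‖² = 14.5000 ≈ L_4² = 14.5000 ✓

(4.5000, 3.5000)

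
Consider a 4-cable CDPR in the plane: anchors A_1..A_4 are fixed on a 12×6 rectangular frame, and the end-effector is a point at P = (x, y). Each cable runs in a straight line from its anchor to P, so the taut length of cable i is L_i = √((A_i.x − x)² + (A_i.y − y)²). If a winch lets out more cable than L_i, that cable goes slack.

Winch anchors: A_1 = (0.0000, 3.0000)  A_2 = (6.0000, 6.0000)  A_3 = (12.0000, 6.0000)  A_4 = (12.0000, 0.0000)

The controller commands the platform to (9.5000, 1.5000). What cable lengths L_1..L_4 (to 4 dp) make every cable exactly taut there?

(9.6177, 5.7009, 5.1478, 2.9155)

L_1: Δ = A_1−P = (-9.5000, 1.5000) → ‖Δ‖ = √92.5000 = 9.6177
L_2: Δ = A_2−P = (-3.5000, 4.5000) → ‖Δ‖ = √32.5000 = 5.7009
L_3: Δ = A_3−P = (2.5000, 4.5000) → ‖Δ‖ = √26.5000 = 5.1478
L_4: Δ = A_4−P = (2.5000, -1.5000) → ‖Δ‖ = √8.5000 = 2.9155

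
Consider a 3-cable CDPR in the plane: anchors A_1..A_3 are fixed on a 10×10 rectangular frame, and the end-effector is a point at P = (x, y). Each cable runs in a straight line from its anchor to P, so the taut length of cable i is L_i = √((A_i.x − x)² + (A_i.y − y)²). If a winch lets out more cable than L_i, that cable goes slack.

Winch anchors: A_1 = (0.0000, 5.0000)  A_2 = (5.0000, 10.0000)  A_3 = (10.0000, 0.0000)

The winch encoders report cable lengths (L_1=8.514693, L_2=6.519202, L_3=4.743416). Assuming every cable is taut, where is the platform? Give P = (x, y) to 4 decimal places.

(8.5000, 4.5000)

each cable: (A_i−P)·(A_i−P) = L_i²; let q_i = ‖A_i‖²−L_i²
q_1 = 0.0000+25.0000−72.5000 = -47.5000
row 1: -10.0000x − 10.0000y = -130.0000  (q_2=82.5000)
row 2: -20.0000x + 10.0000y = -125.0000  (q_3=77.5000)
Cramer on rows 1–2 → x = 8.5000, y = 4.5000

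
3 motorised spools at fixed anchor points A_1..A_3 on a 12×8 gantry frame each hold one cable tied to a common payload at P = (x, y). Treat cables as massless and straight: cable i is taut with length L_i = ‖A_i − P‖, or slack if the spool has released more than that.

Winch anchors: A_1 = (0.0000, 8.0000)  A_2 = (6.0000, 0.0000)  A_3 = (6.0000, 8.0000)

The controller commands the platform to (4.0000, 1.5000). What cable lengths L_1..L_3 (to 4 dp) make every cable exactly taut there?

(7.6322, 2.5000, 6.8007)

L_1 = √((0.0000−4.0000)² + (8.0000−1.5000)²) = 7.6322
L_2 = √((6.0000−4.0000)² + (0.0000−1.5000)²) = 2.5000
L_3 = √((6.0000−4.0000)² + (8.0000−1.5000)²) = 6.8007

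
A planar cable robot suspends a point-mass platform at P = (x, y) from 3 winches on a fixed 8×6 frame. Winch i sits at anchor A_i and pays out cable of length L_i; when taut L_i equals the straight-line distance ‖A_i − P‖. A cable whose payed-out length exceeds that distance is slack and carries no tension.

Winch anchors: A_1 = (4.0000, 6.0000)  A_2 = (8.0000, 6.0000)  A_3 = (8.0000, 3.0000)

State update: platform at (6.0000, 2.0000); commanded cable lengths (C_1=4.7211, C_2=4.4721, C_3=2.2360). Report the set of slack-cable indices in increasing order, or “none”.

1

i=1: geometric 4.4721 vs commanded 4.7211 ⇒ slack
i=2: geometric 4.4721 vs commanded 4.4721 ⇒ taut
i=3: geometric 2.2361 vs commanded 2.2360 ⇒ taut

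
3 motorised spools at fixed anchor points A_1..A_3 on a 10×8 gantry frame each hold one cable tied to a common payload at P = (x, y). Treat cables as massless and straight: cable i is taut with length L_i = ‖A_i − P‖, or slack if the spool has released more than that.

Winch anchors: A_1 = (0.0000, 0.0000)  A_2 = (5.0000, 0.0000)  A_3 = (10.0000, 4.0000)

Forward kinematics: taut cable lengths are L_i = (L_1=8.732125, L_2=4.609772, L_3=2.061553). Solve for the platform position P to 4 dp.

each cable: (A_i−P)·(A_i−P) = L_i²; let k_i = ‖A_i‖²−L_i²
k_1 = 0.0000+0.0000−76.2500 = -76.2500
row 1: -10.0000x + 0.0000y = -80.0000  (k_2=3.7500)
row 2: -20.0000x − 8.0000y = -188.0000  (k_3=111.7500)
Cramer on rows 1–2 → x = 8.0000, y = 3.5000

(8.0000, 3.5000)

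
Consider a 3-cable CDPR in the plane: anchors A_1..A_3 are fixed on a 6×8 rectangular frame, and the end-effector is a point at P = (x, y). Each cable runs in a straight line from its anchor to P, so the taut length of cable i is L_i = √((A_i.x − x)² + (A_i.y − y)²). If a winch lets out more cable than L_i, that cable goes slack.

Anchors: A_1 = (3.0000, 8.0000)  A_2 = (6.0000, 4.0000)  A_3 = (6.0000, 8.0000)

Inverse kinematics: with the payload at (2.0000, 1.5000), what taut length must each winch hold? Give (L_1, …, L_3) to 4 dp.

cable 1: Δx=1.0000, Δy=6.5000; L_1 = √(Δx²+Δy²) = 6.5765
cable 2: Δx=4.0000, Δy=2.5000; L_2 = √(Δx²+Δy²) = 4.7170
cable 3: Δx=4.0000, Δy=6.5000; L_3 = √(Δx²+Δy²) = 7.6322

(6.5765, 4.7170, 7.6322)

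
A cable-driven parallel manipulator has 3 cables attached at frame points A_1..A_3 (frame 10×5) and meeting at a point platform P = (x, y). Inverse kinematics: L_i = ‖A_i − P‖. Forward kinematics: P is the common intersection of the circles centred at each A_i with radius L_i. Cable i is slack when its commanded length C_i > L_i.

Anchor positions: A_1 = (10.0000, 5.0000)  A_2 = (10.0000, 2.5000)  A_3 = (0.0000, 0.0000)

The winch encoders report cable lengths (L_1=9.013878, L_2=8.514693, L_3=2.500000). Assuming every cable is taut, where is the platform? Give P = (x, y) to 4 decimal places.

each cable: (A_i−P)·(A_i−P) = L_i²; let c_i = ‖A_i‖²−L_i²
c_1 = 100.0000+25.0000−81.2500 = 43.7500
row 1: 0.0000x + 5.0000y = 10.0000  (c_2=33.7500)
row 2: 20.0000x + 10.0000y = 50.0000  (c_3=-6.2500)
Cramer on rows 1–2 → x = 1.5000, y = 2.0000

(1.5000, 2.0000)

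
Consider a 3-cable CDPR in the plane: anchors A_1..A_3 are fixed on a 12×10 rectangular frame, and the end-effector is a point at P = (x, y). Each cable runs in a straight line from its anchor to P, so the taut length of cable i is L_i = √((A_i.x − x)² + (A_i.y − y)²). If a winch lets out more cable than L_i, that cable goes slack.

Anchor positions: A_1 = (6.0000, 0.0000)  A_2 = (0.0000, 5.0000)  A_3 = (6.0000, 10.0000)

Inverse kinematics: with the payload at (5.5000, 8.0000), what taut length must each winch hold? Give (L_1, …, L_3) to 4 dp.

(8.0156, 6.2650, 2.0616)

L_1: Δ = A_1−P = (0.5000, -8.0000) → ‖Δ‖ = √64.2500 = 8.0156
L_2: Δ = A_2−P = (-5.5000, -3.0000) → ‖Δ‖ = √39.2500 = 6.2650
L_3: Δ = A_3−P = (0.5000, 2.0000) → ‖Δ‖ = √4.2500 = 2.0616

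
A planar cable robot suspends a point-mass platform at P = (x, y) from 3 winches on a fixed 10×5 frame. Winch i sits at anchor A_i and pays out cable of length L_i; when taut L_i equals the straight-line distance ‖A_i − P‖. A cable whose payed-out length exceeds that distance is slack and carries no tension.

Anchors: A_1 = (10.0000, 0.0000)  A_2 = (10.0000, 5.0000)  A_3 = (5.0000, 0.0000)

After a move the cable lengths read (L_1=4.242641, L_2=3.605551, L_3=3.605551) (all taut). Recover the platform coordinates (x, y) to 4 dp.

(7.0000, 3.0000)

each cable: (A_i−P)·(A_i−P) = L_i²; let k_i = ‖A_i‖²−L_i²
k_1 = 100.0000+0.0000−18.0000 = 82.0000
row 1: 0.0000x − 10.0000y = -30.0000  (k_2=112.0000)
row 2: 10.0000x + 0.0000y = 70.0000  (k_3=12.0000)
Cramer on rows 1–2 → x = 7.0000, y = 3.0000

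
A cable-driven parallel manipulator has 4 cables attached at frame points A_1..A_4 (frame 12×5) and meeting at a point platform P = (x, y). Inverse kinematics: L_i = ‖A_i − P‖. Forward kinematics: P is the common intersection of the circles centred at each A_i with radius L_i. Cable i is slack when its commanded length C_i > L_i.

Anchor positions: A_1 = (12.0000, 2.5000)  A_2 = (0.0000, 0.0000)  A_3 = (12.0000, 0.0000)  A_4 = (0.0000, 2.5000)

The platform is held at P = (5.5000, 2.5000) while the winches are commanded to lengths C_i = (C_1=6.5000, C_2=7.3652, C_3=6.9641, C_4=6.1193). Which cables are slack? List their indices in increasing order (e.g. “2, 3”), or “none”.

2, 4

cable 1: L_1 = ‖A_1−P‖ = 6.5000;  C_1 = 6.5000 → taut
cable 2: L_2 = ‖A_2−P‖ = 6.0415;  C_2 = 7.3652 → slack
cable 3: L_3 = ‖A_3−P‖ = 6.9642;  C_3 = 6.9641 → taut
cable 4: L_4 = ‖A_4−P‖ = 5.5000;  C_4 = 6.1193 → slack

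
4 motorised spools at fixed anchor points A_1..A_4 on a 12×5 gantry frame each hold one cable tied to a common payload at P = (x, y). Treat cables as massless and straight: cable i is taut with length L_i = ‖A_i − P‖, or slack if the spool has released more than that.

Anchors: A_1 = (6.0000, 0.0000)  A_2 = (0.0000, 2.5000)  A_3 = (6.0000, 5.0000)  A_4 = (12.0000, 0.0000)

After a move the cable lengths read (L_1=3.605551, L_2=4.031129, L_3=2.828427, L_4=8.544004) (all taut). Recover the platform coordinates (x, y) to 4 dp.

(4.0000, 3.0000)

expand ‖A_i−P‖²=L_i² and subtract eq 1 (c_i ≔ ‖A_i‖²−L_i²)
c_1 = 36.0000+0.0000−13.0000 = 23.0000
eq1−eq2 → [12.0000  -5.0000]·P = 33.0000
eq1−eq3 → [0.0000  -10.0000]·P = -30.0000
eq1−eq4 → [-12.0000  0.0000]·P = -48.0000
2×2 solve → P = (4.0000, 3.0000)
check cable 4: ‖A_4−P‖² = 73.0000 ≈ L_4² = 73.0000 ✓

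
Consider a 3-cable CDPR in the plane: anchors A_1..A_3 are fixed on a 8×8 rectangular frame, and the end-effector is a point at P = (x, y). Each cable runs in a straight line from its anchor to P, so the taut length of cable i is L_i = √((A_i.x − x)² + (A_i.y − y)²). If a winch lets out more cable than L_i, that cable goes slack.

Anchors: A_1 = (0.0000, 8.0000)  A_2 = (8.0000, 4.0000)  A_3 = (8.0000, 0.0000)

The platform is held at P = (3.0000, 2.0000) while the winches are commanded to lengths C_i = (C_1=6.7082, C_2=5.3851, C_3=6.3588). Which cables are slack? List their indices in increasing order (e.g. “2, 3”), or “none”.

3

cable 1: √((-3.0000)²+(6.0000)²)=6.7082, C_1=6.7082: taut
cable 2: √((5.0000)²+(2.0000)²)=5.3852, C_2=5.3851: taut
cable 3: √((5.0000)²+(-2.0000)²)=5.3852, C_3=6.3588: slack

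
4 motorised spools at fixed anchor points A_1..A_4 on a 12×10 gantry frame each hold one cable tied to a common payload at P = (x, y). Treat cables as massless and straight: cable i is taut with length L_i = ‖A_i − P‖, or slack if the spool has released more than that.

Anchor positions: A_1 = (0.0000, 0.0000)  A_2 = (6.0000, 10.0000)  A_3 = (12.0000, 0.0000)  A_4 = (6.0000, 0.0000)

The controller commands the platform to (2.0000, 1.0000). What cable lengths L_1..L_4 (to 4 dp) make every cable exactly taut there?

L_1: Δ = A_1−P = (-2.0000, -1.0000) → ‖Δ‖ = √5.0000 = 2.2361
L_2: Δ = A_2−P = (4.0000, 9.0000) → ‖Δ‖ = √97.0000 = 9.8489
L_3: Δ = A_3−P = (10.0000, -1.0000) → ‖Δ‖ = √101.0000 = 10.0499
L_4: Δ = A_4−P = (4.0000, -1.0000) → ‖Δ‖ = √17.0000 = 4.1231

(2.2361, 9.8489, 10.0499, 4.1231)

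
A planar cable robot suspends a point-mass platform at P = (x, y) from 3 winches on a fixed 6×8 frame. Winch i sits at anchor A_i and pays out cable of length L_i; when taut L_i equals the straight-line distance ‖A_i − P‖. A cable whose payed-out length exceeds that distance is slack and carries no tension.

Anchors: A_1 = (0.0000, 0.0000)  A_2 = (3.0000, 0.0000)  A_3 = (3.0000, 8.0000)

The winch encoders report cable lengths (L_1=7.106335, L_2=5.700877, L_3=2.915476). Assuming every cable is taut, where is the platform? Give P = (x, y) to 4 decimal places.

expand ‖A_i−P‖²=L_i² and subtract eq 1 (k_i ≔ ‖A_i‖²−L_i²)
k_1 = 0.0000+0.0000−50.5000 = -50.5000
eq1−eq2 → [-6.0000  0.0000]·P = -27.0000
eq1−eq3 → [-6.0000  -16.0000]·P = -115.0000
2×2 solve → P = (4.5000, 5.5000)

(4.5000, 5.5000)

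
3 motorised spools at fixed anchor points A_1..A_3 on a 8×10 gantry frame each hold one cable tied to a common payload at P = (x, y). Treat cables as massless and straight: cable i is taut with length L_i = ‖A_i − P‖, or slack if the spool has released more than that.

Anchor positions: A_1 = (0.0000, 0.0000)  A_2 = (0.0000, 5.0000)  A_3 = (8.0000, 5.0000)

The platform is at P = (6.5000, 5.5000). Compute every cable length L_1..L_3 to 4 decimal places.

cable 1: Δx=-6.5000, Δy=-5.5000; L_1 = √(Δx²+Δy²) = 8.5147
cable 2: Δx=-6.5000, Δy=-0.5000; L_2 = √(Δx²+Δy²) = 6.5192
cable 3: Δx=1.5000, Δy=-0.5000; L_3 = √(Δx²+Δy²) = 1.5811

(8.5147, 6.5192, 1.5811)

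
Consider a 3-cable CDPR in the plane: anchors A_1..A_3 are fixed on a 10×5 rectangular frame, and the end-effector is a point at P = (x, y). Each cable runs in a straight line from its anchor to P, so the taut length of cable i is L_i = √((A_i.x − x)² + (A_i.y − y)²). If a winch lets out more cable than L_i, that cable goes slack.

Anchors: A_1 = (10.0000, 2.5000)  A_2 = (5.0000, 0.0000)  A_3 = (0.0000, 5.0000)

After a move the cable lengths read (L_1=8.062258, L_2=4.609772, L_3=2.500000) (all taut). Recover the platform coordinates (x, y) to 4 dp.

circle eqns → linear via eq_j − eq_1; set c_j = A_j·A_j − L_j²
c_1 = 100.0000+6.2500−65.0000 = 41.2500
10.0000·x + 5.0000·y = c_1−c_2 = 37.5000
20.0000·x − 5.0000·y = c_1−c_3 = 22.5000
solve first two rows → x=2.0000, y=3.5000

(2.0000, 3.5000)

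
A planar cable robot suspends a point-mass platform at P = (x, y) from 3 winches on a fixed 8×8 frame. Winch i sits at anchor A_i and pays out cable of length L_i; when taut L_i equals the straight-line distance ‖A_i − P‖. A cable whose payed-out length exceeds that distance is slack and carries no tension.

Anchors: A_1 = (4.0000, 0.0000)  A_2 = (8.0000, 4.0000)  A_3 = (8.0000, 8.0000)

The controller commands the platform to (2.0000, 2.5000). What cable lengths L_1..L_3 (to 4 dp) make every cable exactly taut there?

(3.2016, 6.1847, 8.1394)

L_1 = √((4.0000−2.0000)² + (0.0000−2.5000)²) = 3.2016
L_2 = √((8.0000−2.0000)² + (4.0000−2.5000)²) = 6.1847
L_3 = √((8.0000−2.0000)² + (8.0000−2.5000)²) = 8.1394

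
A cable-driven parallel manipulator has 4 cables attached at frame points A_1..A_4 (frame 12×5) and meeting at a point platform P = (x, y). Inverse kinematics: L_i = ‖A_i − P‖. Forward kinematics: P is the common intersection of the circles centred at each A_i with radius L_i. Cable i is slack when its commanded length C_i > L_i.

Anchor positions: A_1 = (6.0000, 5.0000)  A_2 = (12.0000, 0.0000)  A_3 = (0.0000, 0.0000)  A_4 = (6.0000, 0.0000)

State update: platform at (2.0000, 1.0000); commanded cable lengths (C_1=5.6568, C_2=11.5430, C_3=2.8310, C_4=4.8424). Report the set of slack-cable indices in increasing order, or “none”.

i=1: geometric 5.6569 vs commanded 5.6568 ⇒ taut
i=2: geometric 10.0499 vs commanded 11.5430 ⇒ slack
i=3: geometric 2.2361 vs commanded 2.8310 ⇒ slack
i=4: geometric 4.1231 vs commanded 4.8424 ⇒ slack

2, 3, 4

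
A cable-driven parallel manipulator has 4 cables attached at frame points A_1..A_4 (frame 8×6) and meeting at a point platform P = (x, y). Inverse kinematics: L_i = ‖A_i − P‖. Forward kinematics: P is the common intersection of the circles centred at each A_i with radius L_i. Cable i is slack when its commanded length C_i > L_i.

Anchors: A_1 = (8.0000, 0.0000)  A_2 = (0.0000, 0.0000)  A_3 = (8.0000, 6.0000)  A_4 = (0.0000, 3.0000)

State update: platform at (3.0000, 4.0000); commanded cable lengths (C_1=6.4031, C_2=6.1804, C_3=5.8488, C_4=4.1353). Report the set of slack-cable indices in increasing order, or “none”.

i=1: geometric 6.4031 vs commanded 6.4031 ⇒ taut
i=2: geometric 5.0000 vs commanded 6.1804 ⇒ slack
i=3: geometric 5.3852 vs commanded 5.8488 ⇒ slack
i=4: geometric 3.1623 vs commanded 4.1353 ⇒ slack

2, 3, 4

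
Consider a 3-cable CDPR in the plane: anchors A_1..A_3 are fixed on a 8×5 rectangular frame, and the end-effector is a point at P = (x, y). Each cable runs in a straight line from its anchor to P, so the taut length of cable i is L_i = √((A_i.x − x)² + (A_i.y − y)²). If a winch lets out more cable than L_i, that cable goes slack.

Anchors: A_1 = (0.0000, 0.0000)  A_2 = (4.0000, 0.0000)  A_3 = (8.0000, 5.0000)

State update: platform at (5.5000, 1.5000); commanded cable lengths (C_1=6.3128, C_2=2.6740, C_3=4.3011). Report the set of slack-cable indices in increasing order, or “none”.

cable 1: √((-5.5000)²+(-1.5000)²)=5.7009, C_1=6.3128: slack
cable 2: √((-1.5000)²+(-1.5000)²)=2.1213, C_2=2.6740: slack
cable 3: √((2.5000)²+(3.5000)²)=4.3012, C_3=4.3011: taut

1, 2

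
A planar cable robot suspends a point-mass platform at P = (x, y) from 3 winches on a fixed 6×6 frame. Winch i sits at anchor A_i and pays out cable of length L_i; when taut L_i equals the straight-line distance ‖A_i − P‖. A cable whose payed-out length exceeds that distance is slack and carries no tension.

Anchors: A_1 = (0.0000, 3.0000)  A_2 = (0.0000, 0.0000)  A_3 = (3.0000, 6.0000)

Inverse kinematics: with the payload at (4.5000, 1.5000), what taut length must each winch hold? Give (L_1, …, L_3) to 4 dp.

(4.7434, 4.7434, 4.7434)

cable 1: Δx=-4.5000, Δy=1.5000; L_1 = √(Δx²+Δy²) = 4.7434
cable 2: Δx=-4.5000, Δy=-1.5000; L_2 = √(Δx²+Δy²) = 4.7434
cable 3: Δx=-1.5000, Δy=4.5000; L_3 = √(Δx²+Δy²) = 4.7434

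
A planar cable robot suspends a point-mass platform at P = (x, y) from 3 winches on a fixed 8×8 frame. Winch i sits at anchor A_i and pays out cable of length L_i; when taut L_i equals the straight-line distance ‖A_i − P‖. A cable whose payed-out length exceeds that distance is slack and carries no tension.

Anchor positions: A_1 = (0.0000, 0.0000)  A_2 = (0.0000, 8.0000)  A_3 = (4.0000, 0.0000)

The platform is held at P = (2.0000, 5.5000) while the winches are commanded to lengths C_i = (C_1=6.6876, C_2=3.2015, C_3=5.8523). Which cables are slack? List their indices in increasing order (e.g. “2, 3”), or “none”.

i=1: geometric 5.8523 vs commanded 6.6876 ⇒ slack
i=2: geometric 3.2016 vs commanded 3.2015 ⇒ taut
i=3: geometric 5.8523 vs commanded 5.8523 ⇒ taut

1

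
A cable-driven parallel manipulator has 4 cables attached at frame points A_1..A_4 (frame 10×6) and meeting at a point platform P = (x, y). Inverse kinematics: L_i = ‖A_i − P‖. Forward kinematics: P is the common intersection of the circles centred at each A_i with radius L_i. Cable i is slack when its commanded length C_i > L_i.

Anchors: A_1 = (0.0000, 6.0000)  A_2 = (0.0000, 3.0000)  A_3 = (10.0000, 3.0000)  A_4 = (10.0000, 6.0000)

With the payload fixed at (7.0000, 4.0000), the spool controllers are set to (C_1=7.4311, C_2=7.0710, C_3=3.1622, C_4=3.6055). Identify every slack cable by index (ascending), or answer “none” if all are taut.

cable 1: L_1 = ‖A_1−P‖ = 7.2801;  C_1 = 7.4311 → slack
cable 2: L_2 = ‖A_2−P‖ = 7.0711;  C_2 = 7.0710 → taut
cable 3: L_3 = ‖A_3−P‖ = 3.1623;  C_3 = 3.1622 → taut
cable 4: L_4 = ‖A_4−P‖ = 3.6056;  C_4 = 3.6055 → taut

1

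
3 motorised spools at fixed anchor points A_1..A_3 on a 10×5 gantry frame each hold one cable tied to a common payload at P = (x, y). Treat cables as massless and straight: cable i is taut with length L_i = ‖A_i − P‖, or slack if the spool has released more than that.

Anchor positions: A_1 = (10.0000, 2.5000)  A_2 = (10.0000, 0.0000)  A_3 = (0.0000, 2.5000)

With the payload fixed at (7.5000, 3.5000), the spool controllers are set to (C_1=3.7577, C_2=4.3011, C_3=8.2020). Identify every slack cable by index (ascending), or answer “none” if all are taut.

1, 3

i=1: geometric 2.6926 vs commanded 3.7577 ⇒ slack
i=2: geometric 4.3012 vs commanded 4.3011 ⇒ taut
i=3: geometric 7.5664 vs commanded 8.2020 ⇒ slack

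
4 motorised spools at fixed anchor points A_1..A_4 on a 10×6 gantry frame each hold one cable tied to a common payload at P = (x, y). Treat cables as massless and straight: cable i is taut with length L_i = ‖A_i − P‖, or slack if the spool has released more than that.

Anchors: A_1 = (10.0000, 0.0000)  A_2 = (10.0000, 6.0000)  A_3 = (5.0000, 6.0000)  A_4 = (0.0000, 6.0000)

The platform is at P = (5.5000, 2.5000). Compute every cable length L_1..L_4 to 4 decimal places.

(5.1478, 5.7009, 3.5355, 6.5192)

L_1: Δ = A_1−P = (4.5000, -2.5000) → ‖Δ‖ = √26.5000 = 5.1478
L_2: Δ = A_2−P = (4.5000, 3.5000) → ‖Δ‖ = √32.5000 = 5.7009
L_3: Δ = A_3−P = (-0.5000, 3.5000) → ‖Δ‖ = √12.5000 = 3.5355
L_4: Δ = A_4−P = (-5.5000, 3.5000) → ‖Δ‖ = √42.5000 = 6.5192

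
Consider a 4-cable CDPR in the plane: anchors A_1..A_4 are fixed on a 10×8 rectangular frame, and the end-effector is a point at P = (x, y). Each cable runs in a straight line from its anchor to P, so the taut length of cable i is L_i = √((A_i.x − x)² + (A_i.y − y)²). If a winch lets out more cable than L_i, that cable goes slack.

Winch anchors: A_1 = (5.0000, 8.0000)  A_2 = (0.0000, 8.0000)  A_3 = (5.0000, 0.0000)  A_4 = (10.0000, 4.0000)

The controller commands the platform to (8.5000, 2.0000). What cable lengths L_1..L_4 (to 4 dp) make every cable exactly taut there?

L_1 = √((5.0000−8.5000)² + (8.0000−2.0000)²) = 6.9462
L_2 = √((0.0000−8.5000)² + (8.0000−2.0000)²) = 10.4043
L_3 = √((5.0000−8.5000)² + (0.0000−2.0000)²) = 4.0311
L_4 = √((10.0000−8.5000)² + (4.0000−2.0000)²) = 2.5000

(6.9462, 10.4043, 4.0311, 2.5000)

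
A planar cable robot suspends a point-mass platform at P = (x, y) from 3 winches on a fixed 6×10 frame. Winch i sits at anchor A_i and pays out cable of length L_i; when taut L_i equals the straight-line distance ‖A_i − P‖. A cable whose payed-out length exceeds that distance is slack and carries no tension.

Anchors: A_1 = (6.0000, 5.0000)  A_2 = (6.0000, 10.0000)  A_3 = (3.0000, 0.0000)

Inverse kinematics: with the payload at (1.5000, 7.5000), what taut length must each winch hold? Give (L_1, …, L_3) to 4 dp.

(5.1478, 5.1478, 7.6485)

L_1: Δ = A_1−P = (4.5000, -2.5000) → ‖Δ‖ = √26.5000 = 5.1478
L_2: Δ = A_2−P = (4.5000, 2.5000) → ‖Δ‖ = √26.5000 = 5.1478
L_3: Δ = A_3−P = (1.5000, -7.5000) → ‖Δ‖ = √58.5000 = 7.6485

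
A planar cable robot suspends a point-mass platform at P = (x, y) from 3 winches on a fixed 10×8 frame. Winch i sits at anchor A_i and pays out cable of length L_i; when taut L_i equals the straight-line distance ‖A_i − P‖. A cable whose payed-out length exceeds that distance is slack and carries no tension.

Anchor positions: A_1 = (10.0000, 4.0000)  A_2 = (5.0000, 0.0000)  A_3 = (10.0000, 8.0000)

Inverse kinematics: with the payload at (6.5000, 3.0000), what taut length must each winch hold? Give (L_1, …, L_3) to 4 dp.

(3.6401, 3.3541, 6.1033)

L_1: Δ = A_1−P = (3.5000, 1.0000) → ‖Δ‖ = √13.2500 = 3.6401
L_2: Δ = A_2−P = (-1.5000, -3.0000) → ‖Δ‖ = √11.2500 = 3.3541
L_3: Δ = A_3−P = (3.5000, 5.0000) → ‖Δ‖ = √37.2500 = 6.1033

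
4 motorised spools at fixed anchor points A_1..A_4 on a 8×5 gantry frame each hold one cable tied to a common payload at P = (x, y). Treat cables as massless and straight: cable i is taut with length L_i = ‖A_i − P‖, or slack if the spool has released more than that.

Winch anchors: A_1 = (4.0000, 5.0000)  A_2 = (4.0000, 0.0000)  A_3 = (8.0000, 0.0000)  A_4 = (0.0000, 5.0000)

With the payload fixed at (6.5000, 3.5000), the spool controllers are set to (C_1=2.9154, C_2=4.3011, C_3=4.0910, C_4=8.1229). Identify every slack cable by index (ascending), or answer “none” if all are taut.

i=1: geometric 2.9155 vs commanded 2.9154 ⇒ taut
i=2: geometric 4.3012 vs commanded 4.3011 ⇒ taut
i=3: geometric 3.8079 vs commanded 4.0910 ⇒ slack
i=4: geometric 6.6708 vs commanded 8.1229 ⇒ slack

3, 4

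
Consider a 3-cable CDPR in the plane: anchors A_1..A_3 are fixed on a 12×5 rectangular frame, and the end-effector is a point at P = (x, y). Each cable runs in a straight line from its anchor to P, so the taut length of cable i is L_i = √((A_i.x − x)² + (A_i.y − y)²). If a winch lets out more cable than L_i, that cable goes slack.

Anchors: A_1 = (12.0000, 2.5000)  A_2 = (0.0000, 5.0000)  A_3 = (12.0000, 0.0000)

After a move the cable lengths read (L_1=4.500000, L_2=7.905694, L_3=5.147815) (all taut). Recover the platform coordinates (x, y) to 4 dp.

(7.5000, 2.5000)

each cable: (A_i−P)·(A_i−P) = L_i²; let k_i = ‖A_i‖²−L_i²
k_1 = 144.0000+6.2500−20.2500 = 130.0000
row 1: 24.0000x − 5.0000y = 167.5000  (k_2=-37.5000)
row 2: 0.0000x + 5.0000y = 12.5000  (k_3=117.5000)
Cramer on rows 1–2 → x = 7.5000, y = 2.5000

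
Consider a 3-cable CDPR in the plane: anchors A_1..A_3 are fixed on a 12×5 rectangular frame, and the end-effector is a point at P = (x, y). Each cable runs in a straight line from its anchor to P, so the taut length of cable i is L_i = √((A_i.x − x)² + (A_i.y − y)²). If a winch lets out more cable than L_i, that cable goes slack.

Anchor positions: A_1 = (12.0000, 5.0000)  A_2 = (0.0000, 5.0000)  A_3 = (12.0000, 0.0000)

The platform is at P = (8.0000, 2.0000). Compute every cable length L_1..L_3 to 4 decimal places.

(5.0000, 8.5440, 4.4721)

L_1: Δ = A_1−P = (4.0000, 3.0000) → ‖Δ‖ = √25.0000 = 5.0000
L_2: Δ = A_2−P = (-8.0000, 3.0000) → ‖Δ‖ = √73.0000 = 8.5440
L_3: Δ = A_3−P = (4.0000, -2.0000) → ‖Δ‖ = √20.0000 = 4.4721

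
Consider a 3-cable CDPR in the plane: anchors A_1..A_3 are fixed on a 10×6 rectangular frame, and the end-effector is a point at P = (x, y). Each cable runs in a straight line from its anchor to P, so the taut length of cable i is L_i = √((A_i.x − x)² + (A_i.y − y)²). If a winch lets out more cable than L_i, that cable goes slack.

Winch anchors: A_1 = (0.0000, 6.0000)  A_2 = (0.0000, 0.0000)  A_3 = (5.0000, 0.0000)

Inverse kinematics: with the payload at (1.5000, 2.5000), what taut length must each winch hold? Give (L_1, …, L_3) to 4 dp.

cable 1: Δx=-1.5000, Δy=3.5000; L_1 = √(Δx²+Δy²) = 3.8079
cable 2: Δx=-1.5000, Δy=-2.5000; L_2 = √(Δx²+Δy²) = 2.9155
cable 3: Δx=3.5000, Δy=-2.5000; L_3 = √(Δx²+Δy²) = 4.3012

(3.8079, 2.9155, 4.3012)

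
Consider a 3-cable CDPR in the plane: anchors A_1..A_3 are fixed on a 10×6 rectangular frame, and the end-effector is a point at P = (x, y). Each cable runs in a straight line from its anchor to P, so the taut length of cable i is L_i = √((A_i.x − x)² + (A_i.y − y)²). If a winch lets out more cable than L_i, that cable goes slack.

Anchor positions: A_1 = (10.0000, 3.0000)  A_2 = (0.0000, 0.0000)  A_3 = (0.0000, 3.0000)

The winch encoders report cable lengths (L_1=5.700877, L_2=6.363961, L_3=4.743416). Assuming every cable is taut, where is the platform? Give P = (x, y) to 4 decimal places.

(4.5000, 4.5000)

expand ‖A_i−P‖²=L_i² and subtract eq 1 (q_i ≔ ‖A_i‖²−L_i²)
q_1 = 100.0000+9.0000−32.5000 = 76.5000
eq1−eq2 → [20.0000  6.0000]·P = 117.0000
eq1−eq3 → [20.0000  0.0000]·P = 90.0000
2×2 solve → P = (4.5000, 4.5000)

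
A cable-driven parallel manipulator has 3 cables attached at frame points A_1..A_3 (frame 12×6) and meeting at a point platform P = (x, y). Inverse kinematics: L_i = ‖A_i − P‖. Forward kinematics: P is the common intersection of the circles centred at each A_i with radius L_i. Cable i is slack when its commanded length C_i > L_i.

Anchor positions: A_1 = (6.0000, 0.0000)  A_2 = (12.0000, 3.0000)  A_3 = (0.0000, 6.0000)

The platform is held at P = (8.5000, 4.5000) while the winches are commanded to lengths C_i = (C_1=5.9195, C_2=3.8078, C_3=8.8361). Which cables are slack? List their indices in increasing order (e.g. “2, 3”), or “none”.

cable 1: L_1 = ‖A_1−P‖ = 5.1478;  C_1 = 5.9195 → slack
cable 2: L_2 = ‖A_2−P‖ = 3.8079;  C_2 = 3.8078 → taut
cable 3: L_3 = ‖A_3−P‖ = 8.6313;  C_3 = 8.8361 → slack

1, 3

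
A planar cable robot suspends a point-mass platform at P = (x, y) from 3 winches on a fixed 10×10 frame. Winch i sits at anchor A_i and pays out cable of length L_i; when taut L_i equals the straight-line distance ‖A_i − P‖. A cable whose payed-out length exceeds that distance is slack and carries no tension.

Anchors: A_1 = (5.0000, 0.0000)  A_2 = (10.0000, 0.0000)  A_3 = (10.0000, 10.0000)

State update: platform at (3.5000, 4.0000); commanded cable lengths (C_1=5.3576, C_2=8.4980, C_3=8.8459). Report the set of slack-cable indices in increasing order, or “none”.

1, 2

cable 1: √((1.5000)²+(-4.0000)²)=4.2720, C_1=5.3576: slack
cable 2: √((6.5000)²+(-4.0000)²)=7.6322, C_2=8.4980: slack
cable 3: √((6.5000)²+(6.0000)²)=8.8459, C_3=8.8459: taut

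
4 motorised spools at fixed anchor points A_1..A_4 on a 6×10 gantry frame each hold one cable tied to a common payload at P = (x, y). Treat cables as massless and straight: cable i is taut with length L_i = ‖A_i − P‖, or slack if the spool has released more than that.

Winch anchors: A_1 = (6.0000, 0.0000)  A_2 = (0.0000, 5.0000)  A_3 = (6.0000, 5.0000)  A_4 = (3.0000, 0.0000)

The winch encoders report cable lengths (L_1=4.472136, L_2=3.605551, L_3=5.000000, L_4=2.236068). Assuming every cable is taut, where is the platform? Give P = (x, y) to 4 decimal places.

circle eqns → linear via eq_j − eq_1; set k_j = A_j·A_j − L_j²
k_1 = 36.0000+0.0000−20.0000 = 16.0000
12.0000·x − 10.0000·y = k_1−k_2 = 4.0000
0.0000·x − 10.0000·y = k_1−k_3 = -20.0000
6.0000·x + 0.0000·y = k_1−k_4 = 12.0000
solve first two rows → x=2.0000, y=2.0000
check cable 4: ‖A_4−P‖² = 5.0000 ≈ L_4² = 5.0000 ✓

(2.0000, 2.0000)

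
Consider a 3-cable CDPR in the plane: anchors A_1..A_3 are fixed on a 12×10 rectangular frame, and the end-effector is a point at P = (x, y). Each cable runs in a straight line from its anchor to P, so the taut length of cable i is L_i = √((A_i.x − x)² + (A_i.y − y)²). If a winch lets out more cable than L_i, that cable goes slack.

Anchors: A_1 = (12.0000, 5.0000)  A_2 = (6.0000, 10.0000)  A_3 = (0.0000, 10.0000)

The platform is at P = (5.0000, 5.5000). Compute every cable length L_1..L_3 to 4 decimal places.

L_1: Δ = A_1−P = (7.0000, -0.5000) → ‖Δ‖ = √49.2500 = 7.0178
L_2: Δ = A_2−P = (1.0000, 4.5000) → ‖Δ‖ = √21.2500 = 4.6098
L_3: Δ = A_3−P = (-5.0000, 4.5000) → ‖Δ‖ = √45.2500 = 6.7268

(7.0178, 4.6098, 6.7268)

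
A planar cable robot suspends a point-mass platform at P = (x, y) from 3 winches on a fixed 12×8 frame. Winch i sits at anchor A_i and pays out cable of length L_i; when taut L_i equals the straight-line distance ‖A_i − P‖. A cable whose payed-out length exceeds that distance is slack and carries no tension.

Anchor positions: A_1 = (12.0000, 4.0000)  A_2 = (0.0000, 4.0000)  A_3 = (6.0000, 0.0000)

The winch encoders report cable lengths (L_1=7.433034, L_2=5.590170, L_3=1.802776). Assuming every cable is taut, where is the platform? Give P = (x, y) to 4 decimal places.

circle eqns → linear via eq_j − eq_1; set q_j = A_j·A_j − L_j²
q_1 = 144.0000+16.0000−55.2500 = 104.7500
24.0000·x + 0.0000·y = q_1−q_2 = 120.0000
12.0000·x + 8.0000·y = q_1−q_3 = 72.0000
solve first two rows → x=5.0000, y=1.5000

(5.0000, 1.5000)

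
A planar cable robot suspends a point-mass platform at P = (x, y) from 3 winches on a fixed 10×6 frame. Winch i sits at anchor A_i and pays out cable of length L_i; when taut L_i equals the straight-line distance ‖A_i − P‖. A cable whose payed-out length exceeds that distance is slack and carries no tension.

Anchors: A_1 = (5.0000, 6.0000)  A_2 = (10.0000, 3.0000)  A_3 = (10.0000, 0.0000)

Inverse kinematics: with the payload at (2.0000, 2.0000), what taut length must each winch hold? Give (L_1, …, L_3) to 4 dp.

L_1 = √((5.0000−2.0000)² + (6.0000−2.0000)²) = 5.0000
L_2 = √((10.0000−2.0000)² + (3.0000−2.0000)²) = 8.0623
L_3 = √((10.0000−2.0000)² + (0.0000−2.0000)²) = 8.2462

(5.0000, 8.0623, 8.2462)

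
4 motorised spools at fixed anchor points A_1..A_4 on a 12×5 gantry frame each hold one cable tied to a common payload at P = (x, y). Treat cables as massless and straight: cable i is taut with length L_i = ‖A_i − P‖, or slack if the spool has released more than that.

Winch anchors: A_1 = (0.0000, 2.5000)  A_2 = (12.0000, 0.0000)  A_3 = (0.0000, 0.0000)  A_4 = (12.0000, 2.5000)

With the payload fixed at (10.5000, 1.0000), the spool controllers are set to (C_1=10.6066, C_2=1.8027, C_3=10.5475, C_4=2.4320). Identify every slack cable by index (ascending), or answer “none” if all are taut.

cable 1: √((-10.5000)²+(1.5000)²)=10.6066, C_1=10.6066: taut
cable 2: √((1.5000)²+(-1.0000)²)=1.8028, C_2=1.8027: taut
cable 3: √((-10.5000)²+(-1.0000)²)=10.5475, C_3=10.5475: taut
cable 4: √((1.5000)²+(1.5000)²)=2.1213, C_4=2.4320: slack

4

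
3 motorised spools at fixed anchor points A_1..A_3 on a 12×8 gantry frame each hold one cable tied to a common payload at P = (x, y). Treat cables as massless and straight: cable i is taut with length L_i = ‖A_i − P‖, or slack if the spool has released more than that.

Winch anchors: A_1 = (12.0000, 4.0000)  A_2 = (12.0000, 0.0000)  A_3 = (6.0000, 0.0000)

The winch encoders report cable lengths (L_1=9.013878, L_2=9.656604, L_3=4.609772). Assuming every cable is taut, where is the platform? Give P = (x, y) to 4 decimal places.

expand ‖A_i−P‖²=L_i² and subtract eq 1 (c_i ≔ ‖A_i‖²−L_i²)
c_1 = 144.0000+16.0000−81.2500 = 78.7500
eq1−eq2 → [0.0000  8.0000]·P = 28.0000
eq1−eq3 → [12.0000  8.0000]·P = 64.0000
2×2 solve → P = (3.0000, 3.5000)

(3.0000, 3.5000)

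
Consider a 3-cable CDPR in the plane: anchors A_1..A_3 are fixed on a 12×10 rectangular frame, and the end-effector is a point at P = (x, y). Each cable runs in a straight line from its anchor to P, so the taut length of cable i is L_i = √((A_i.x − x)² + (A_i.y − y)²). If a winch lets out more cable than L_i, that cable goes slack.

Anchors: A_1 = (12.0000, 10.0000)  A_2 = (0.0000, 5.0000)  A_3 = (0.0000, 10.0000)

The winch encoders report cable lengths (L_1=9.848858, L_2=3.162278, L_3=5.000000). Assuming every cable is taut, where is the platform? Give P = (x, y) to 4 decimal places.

circle eqns → linear via eq_j − eq_1; set c_j = A_j·A_j − L_j²
c_1 = 144.0000+100.0000−97.0000 = 147.0000
24.0000·x + 10.0000·y = c_1−c_2 = 132.0000
24.0000·x + 0.0000·y = c_1−c_3 = 72.0000
solve first two rows → x=3.0000, y=6.0000

(3.0000, 6.0000)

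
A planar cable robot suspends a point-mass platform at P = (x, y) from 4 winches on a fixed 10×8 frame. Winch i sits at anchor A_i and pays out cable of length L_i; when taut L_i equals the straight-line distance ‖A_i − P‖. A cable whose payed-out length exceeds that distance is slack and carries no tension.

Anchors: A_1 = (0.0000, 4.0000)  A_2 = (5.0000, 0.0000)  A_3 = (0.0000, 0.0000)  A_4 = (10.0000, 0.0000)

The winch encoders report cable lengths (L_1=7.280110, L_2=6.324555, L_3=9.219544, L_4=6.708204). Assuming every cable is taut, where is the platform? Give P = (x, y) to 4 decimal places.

(7.0000, 6.0000)

circle eqns → linear via eq_j − eq_1; set k_j = A_j·A_j − L_j²
k_1 = 0.0000+16.0000−53.0000 = -37.0000
-10.0000·x + 8.0000·y = k_1−k_2 = -22.0000
0.0000·x + 8.0000·y = k_1−k_3 = 48.0000
-20.0000·x + 8.0000·y = k_1−k_4 = -92.0000
solve first two rows → x=7.0000, y=6.0000
check cable 4: ‖A_4−P‖² = 45.0000 ≈ L_4² = 45.0000 ✓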